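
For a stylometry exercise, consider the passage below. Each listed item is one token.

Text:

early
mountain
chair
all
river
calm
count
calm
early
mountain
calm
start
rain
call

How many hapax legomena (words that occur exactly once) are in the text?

7

Frequencies: calm:3, early:2, mountain:2, chair:1, all:1, river:1, count:1, start:1, rain:1, call:1
Hapax (freq=1): all, call, chair, count, rain, river, start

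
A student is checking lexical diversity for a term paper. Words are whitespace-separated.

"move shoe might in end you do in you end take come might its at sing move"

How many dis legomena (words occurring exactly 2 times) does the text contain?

Frequencies: move:2, might:2, in:2, end:2, you:2, shoe:1, do:1, take:1, come:1, its:1, at:1, sing:1
Words with frequency 2: end, in, might, move, you

5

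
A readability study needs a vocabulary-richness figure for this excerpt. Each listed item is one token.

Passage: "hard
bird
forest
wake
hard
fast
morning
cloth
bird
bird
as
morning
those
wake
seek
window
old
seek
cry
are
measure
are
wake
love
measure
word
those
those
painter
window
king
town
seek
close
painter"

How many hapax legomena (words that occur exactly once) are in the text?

11

Frequencies: bird:3, wake:3, those:3, seek:3, hard:2, morning:2, window:2, are:2, measure:2, painter:2, forest:1, fast:1, cloth:1, as:1, old:1, cry:1, love:1, word:1, king:1, town:1, … (1 more, each freq 1)
Hapax (freq=1): as, close, cloth, cry, fast, forest, king, love, old, town, word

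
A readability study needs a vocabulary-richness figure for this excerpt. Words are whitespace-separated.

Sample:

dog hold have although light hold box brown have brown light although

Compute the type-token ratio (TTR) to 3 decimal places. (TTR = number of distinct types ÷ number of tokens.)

N = 12 tokens, V = 7 types.
TTR = V / N = 7 / 12 = 0.583

0.583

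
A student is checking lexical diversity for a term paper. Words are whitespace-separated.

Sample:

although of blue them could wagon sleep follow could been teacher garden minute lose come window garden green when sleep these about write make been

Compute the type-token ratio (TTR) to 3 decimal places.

0.840

N = 25 tokens, V = 21 types.
TTR = V / N = 21 / 25 = 0.840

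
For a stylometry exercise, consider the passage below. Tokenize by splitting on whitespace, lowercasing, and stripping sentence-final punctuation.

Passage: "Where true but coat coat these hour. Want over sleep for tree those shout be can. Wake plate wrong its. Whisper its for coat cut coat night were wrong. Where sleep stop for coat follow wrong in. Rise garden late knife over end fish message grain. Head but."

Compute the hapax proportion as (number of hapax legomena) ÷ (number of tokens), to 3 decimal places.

0.563

Frequencies: coat:5, for:3, wrong:3, where:2, but:2, over:2, sleep:2, its:2, true:1, these:1, hour:1, want:1, tree:1, those:1, shout:1, be:1, can:1, wake:1, plate:1, whisper:1, … (15 more, each freq 1)
Hapax count = 27; token count = 48.
Ratio = 27 / 48 = 0.563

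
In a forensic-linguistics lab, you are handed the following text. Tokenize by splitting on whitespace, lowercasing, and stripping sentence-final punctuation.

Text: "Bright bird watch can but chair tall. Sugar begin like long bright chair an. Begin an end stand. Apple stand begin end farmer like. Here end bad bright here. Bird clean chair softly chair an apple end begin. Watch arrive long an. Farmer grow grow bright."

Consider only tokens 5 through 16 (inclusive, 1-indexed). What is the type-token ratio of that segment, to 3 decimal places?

Segment tokens 5–16: but, chair, tall, sugar, begin, like, long, bright, chair, an, begin, an
Segment N = 12, segment V = 9.
TTR = 9 / 12 = 0.750

0.750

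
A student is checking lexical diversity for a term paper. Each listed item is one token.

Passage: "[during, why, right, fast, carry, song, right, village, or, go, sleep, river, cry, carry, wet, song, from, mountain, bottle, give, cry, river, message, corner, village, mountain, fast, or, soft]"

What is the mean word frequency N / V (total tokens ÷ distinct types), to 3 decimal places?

N = 29 tokens, V = 20 types.
Mean frequency = N / V = 29 / 20 = 1.450

1.450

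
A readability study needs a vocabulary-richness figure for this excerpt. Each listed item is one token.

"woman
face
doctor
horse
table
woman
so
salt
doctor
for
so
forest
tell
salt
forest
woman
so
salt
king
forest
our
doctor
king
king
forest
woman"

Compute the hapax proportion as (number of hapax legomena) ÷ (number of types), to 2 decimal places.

Frequencies: woman:4, forest:4, doctor:3, so:3, salt:3, king:3, face:1, horse:1, table:1, for:1, tell:1, our:1
Hapax count = 6; type count = 12.
Ratio = 6 / 12 = 0.50

0.50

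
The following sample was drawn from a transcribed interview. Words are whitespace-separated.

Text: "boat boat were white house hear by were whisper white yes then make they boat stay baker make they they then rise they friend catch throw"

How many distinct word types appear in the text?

17

Distinct types: {baker, boat, by, catch, friend, hear, house, make, rise, stay, then, they, throw, were, whisper, white, yes}
V = 17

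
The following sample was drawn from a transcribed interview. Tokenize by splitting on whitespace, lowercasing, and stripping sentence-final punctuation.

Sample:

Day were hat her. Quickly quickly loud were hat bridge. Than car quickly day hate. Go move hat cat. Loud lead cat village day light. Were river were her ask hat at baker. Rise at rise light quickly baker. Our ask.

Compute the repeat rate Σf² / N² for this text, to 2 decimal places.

Frequencies: were:4, hat:4, quickly:4, day:3, her:2, loud:2, cat:2, light:2, ask:2, at:2, baker:2, rise:2, bridge:1, than:1, car:1, hate:1, go:1, move:1, lead:1, village:1, … (2 more, each freq 1)
Σf² = 99; N² = 1681
Repeat rate = 99 / 1681 = 0.06

0.06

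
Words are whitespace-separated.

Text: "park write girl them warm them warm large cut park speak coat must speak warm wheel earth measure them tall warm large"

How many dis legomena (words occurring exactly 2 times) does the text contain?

3

Frequencies: warm:4, them:3, park:2, large:2, speak:2, write:1, girl:1, cut:1, coat:1, must:1, wheel:1, earth:1, measure:1, tall:1
Words with frequency 2: large, park, speak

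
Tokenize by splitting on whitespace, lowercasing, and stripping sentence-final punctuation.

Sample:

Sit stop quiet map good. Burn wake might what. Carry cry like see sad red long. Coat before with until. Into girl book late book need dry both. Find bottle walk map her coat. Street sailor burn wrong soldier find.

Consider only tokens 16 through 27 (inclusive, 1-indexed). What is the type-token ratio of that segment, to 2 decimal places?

0.92

Segment tokens 16–27: long, coat, before, with, until, into, girl, book, late, book, need, dry
Segment N = 12, segment V = 11.
TTR = 11 / 12 = 0.92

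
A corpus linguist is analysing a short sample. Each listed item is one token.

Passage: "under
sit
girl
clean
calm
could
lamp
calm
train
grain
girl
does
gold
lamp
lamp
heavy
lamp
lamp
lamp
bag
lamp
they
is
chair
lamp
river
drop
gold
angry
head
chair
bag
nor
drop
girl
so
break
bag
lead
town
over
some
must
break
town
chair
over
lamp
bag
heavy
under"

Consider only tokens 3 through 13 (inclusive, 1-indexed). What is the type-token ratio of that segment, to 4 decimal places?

0.8182

Segment tokens 3–13: girl, clean, calm, could, lamp, calm, train, grain, girl, does, gold
Segment N = 11, segment V = 9.
TTR = 9 / 11 = 0.8182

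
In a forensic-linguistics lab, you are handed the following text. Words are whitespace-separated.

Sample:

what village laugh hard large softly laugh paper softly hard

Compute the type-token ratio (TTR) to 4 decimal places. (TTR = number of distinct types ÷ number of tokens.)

0.7000

N = 10 tokens, V = 7 types.
TTR = V / N = 7 / 10 = 0.7000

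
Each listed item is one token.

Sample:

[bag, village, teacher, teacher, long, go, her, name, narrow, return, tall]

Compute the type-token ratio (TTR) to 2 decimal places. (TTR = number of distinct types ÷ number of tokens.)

0.91

N = 11 tokens, V = 10 types.
TTR = V / N = 10 / 11 = 0.91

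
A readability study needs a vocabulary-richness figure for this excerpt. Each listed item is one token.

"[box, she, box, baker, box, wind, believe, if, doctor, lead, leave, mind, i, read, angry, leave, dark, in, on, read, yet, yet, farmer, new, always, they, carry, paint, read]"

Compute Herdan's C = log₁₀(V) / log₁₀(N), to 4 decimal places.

0.9312

N = 29, V = 23.
log₁₀(V) = 1.361728, log₁₀(N) = 1.462398
C = 1.361728 / 1.462398 = 0.9312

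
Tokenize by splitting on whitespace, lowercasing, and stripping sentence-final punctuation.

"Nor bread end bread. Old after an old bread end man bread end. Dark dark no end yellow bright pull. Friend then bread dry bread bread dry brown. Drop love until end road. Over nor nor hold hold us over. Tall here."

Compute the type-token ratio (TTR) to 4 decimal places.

0.5952

N = 42 tokens, V = 25 types.
TTR = V / N = 25 / 42 = 0.5952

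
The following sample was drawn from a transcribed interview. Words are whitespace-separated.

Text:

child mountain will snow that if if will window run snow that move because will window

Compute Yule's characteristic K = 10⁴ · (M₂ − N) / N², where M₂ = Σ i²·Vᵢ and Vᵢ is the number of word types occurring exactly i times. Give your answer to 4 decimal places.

546.8750

Frequencies: will:3, snow:2, that:2, if:2, window:2, child:1, mountain:1, run:1, move:1, because:1
N = 16. Frequency spectrum: V_1=5, V_2=4, V_3=1
M₂ = 1²·5 + 2²·4 + 3²·1 = 30
K = 10000 × (30 − 16) / 16² = 546.8750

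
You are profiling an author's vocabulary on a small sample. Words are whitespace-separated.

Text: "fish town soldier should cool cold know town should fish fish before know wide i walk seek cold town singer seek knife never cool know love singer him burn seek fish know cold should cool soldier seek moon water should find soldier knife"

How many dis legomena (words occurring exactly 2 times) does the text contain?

Frequencies: fish:4, should:4, know:4, seek:4, town:3, soldier:3, cool:3, cold:3, singer:2, knife:2, before:1, wide:1, i:1, walk:1, never:1, love:1, him:1, burn:1, moon:1, water:1, … (1 more, each freq 1)
Words with frequency 2: knife, singer

2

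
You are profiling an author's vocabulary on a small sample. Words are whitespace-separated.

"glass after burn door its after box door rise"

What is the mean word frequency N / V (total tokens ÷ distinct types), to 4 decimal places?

1.2857

N = 9 tokens, V = 7 types.
Mean frequency = N / V = 9 / 7 = 1.2857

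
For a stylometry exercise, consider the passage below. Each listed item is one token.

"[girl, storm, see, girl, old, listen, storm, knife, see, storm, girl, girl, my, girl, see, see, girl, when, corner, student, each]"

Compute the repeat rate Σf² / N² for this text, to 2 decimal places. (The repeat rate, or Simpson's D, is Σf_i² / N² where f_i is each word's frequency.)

0.16

Frequencies: girl:6, see:4, storm:3, old:1, listen:1, knife:1, my:1, when:1, corner:1, student:1, each:1
Σf² = 69; N² = 441
Repeat rate = 69 / 441 = 0.16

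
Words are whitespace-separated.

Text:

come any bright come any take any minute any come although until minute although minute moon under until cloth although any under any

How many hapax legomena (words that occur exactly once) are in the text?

Frequencies: any:6, come:3, minute:3, although:3, until:2, under:2, bright:1, take:1, moon:1, cloth:1
Hapax (freq=1): bright, cloth, moon, take

4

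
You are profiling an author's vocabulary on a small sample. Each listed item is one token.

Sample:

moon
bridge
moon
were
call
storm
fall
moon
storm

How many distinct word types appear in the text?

6

Distinct types: {bridge, call, fall, moon, storm, were}
V = 6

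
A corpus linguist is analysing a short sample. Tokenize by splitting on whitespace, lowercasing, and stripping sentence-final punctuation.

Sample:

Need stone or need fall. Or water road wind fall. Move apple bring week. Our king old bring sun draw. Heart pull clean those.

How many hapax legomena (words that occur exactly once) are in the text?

Frequencies: need:2, or:2, fall:2, bring:2, stone:1, water:1, road:1, wind:1, move:1, apple:1, week:1, our:1, king:1, old:1, sun:1, draw:1, heart:1, pull:1, clean:1, those:1
Hapax (freq=1): apple, clean, draw, heart, king, move, old, our, pull, road, stone, sun, those, water, week, wind

16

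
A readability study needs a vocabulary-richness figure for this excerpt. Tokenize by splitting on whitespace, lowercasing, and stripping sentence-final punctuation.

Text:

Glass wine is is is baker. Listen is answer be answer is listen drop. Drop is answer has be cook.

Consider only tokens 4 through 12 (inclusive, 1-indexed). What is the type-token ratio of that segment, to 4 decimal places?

0.5556

Segment tokens 4–12: is, is, baker, listen, is, answer, be, answer, is
Segment N = 9, segment V = 5.
TTR = 5 / 9 = 0.5556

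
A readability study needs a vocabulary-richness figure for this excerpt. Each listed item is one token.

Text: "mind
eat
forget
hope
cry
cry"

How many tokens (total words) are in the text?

Tokens: mind, eat, forget, hope, cry, cry
N = 6

6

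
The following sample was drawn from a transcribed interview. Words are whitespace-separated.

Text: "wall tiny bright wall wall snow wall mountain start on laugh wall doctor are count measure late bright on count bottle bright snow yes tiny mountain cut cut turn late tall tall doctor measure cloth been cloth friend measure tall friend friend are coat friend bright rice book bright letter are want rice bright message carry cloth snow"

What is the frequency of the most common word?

Frequencies: bright:6, wall:5, friend:4, snow:3, are:3, measure:3, tall:3, cloth:3, tiny:2, mountain:2, on:2, doctor:2, count:2, late:2, cut:2, rice:2, start:1, laugh:1, bottle:1, yes:1, … (8 more, each freq 1)
Most common: 'bright' with frequency 6.

6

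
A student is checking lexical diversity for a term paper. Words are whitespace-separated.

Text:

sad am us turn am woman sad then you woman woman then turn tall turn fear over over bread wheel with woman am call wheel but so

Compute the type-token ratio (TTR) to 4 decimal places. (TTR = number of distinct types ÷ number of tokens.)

N = 27 tokens, V = 16 types.
TTR = V / N = 16 / 27 = 0.5926

0.5926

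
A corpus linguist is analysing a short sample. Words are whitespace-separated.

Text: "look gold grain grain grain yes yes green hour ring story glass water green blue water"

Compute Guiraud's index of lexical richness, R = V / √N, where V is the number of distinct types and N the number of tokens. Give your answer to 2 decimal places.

2.75

N = 16, V = 11.
√N = 4.000000
R = 11 / 4.000000 = 2.75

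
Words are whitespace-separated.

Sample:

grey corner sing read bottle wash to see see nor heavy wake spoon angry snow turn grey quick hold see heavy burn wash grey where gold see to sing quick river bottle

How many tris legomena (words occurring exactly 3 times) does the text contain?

1

Frequencies: see:4, grey:3, sing:2, bottle:2, wash:2, to:2, heavy:2, quick:2, corner:1, read:1, nor:1, wake:1, spoon:1, angry:1, snow:1, turn:1, hold:1, burn:1, where:1, gold:1, … (1 more, each freq 1)
Words with frequency 3: grey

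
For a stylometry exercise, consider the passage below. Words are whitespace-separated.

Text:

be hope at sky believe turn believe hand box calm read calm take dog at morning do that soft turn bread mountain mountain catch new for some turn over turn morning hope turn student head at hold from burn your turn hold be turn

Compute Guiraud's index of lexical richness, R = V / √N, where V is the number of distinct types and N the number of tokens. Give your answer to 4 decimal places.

4.3719

N = 44, V = 29.
√N = 6.633250
R = 29 / 6.633250 = 4.3719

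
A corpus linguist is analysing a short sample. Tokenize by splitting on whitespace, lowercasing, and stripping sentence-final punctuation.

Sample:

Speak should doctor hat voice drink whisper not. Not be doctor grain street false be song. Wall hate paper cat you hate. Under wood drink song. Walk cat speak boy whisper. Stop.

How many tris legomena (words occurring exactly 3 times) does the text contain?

0

Frequencies: speak:2, doctor:2, drink:2, whisper:2, not:2, be:2, song:2, hate:2, cat:2, should:1, hat:1, voice:1, grain:1, street:1, false:1, wall:1, paper:1, you:1, under:1, wood:1, … (3 more, each freq 1)
Words with frequency 3: (none)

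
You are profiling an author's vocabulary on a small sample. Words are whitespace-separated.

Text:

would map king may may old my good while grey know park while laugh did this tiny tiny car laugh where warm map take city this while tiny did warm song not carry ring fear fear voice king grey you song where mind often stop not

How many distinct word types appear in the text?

30

Distinct types: {car, carry, city, did, fear, good, grey, king, know, laugh, map, may, mind, my, not, often, old, park, ring, song, stop, take, this, tiny, voice, warm, where, while, would, you}
V = 30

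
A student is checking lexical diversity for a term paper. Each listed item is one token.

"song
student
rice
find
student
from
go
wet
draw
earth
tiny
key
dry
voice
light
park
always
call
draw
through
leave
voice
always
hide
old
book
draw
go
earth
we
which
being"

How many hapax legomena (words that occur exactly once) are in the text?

Frequencies: draw:3, student:2, go:2, earth:2, voice:2, always:2, song:1, rice:1, find:1, from:1, wet:1, tiny:1, key:1, dry:1, light:1, park:1, call:1, through:1, leave:1, hide:1, … (5 more, each freq 1)
Hapax (freq=1): being, book, call, dry, find, from, hide, key, leave, light, old, park, rice, song, through, tiny, we, wet, which

19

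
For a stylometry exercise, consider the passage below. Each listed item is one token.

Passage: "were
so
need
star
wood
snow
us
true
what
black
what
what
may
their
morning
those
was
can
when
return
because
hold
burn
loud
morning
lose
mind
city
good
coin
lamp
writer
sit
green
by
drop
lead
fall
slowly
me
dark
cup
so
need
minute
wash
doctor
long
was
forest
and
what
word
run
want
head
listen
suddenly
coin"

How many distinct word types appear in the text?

Distinct types: {and, because, black, burn, by, can, city, coin, cup, dark, doctor, drop, fall, forest, good, green, head, hold, lamp, lead, listen, long, lose, loud, may, me, mind, minute, morning, need, return, run, sit, slowly, snow, so, star, suddenly, their, those, true, us, want, was, wash, were, what, when, wood, word, writer}
V = 51

51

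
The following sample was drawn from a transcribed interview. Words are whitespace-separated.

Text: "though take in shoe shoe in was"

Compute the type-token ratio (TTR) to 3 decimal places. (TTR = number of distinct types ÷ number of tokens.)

N = 7 tokens, V = 5 types.
TTR = V / N = 5 / 7 = 0.714

0.714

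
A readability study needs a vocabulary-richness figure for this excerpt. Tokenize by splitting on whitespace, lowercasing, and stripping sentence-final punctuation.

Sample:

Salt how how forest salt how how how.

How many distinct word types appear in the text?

Distinct types: {forest, how, salt}
V = 3

3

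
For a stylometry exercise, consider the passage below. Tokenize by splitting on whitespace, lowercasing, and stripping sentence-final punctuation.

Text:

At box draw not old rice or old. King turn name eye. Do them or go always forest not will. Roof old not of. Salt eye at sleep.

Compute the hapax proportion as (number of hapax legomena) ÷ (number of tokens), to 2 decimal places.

Frequencies: not:3, old:3, at:2, or:2, eye:2, box:1, draw:1, rice:1, king:1, turn:1, name:1, do:1, them:1, go:1, always:1, forest:1, will:1, roof:1, of:1, salt:1, … (1 more, each freq 1)
Hapax count = 16; token count = 28.
Ratio = 16 / 28 = 0.57

0.57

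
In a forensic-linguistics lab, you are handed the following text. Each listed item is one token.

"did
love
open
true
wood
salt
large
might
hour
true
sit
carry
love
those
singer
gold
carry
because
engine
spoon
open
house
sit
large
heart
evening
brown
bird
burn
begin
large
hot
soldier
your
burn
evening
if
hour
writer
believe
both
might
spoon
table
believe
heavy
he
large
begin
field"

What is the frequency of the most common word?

Frequencies: large:4, love:2, open:2, true:2, might:2, hour:2, sit:2, carry:2, spoon:2, evening:2, burn:2, begin:2, believe:2, did:1, wood:1, salt:1, those:1, singer:1, gold:1, because:1, … (15 more, each freq 1)
Most common: 'large' with frequency 4.

4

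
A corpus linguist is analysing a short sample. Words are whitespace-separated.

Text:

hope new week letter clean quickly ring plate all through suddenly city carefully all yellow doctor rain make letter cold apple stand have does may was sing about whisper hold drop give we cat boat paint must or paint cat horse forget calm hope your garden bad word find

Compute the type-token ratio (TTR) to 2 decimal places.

0.90

N = 49 tokens, V = 44 types.
TTR = V / N = 44 / 49 = 0.90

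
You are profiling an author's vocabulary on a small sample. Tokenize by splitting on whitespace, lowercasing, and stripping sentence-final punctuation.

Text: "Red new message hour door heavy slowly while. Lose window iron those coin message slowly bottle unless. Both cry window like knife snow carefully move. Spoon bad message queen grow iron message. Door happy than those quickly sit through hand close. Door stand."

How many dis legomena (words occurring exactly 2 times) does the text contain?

Frequencies: message:4, door:3, slowly:2, window:2, iron:2, those:2, red:1, new:1, hour:1, heavy:1, while:1, lose:1, coin:1, bottle:1, unless:1, both:1, cry:1, like:1, knife:1, snow:1, … (14 more, each freq 1)
Words with frequency 2: iron, slowly, those, window

4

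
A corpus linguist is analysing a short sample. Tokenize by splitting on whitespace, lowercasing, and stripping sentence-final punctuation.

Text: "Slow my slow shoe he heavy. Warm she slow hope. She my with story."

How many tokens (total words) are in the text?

Tokens: slow, my, slow, shoe, he, heavy, warm, she, slow, hope, she, my, with, story
N = 14

14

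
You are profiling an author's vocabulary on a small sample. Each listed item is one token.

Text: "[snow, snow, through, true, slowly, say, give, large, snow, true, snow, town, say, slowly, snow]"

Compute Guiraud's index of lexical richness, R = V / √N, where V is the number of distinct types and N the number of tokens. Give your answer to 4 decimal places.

2.0656

N = 15, V = 8.
√N = 3.872983
R = 8 / 3.872983 = 2.0656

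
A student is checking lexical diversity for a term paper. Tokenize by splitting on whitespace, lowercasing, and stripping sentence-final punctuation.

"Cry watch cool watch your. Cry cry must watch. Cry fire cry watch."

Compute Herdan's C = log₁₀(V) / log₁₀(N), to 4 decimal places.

N = 13, V = 6.
log₁₀(V) = 0.778151, log₁₀(N) = 1.113943
C = 0.778151 / 1.113943 = 0.6986

0.6986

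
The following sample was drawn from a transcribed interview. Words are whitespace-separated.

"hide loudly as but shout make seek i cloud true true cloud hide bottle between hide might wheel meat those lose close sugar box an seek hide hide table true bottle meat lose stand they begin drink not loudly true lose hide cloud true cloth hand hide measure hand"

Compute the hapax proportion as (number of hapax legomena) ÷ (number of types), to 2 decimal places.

0.70

Frequencies: hide:7, true:5, cloud:3, lose:3, loudly:2, seek:2, bottle:2, meat:2, hand:2, as:1, but:1, shout:1, make:1, i:1, between:1, might:1, wheel:1, those:1, close:1, sugar:1, … (10 more, each freq 1)
Hapax count = 21; type count = 30.
Ratio = 21 / 30 = 0.70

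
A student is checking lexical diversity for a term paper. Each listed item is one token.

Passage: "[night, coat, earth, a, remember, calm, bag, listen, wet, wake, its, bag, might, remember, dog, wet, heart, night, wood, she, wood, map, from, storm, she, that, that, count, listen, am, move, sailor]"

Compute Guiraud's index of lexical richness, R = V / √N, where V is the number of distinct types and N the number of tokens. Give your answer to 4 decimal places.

N = 32, V = 24.
√N = 5.656854
R = 24 / 5.656854 = 4.2426

4.2426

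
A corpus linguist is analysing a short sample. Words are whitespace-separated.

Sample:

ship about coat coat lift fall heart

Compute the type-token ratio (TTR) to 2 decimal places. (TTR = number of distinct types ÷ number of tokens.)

N = 7 tokens, V = 6 types.
TTR = V / N = 6 / 7 = 0.86

0.86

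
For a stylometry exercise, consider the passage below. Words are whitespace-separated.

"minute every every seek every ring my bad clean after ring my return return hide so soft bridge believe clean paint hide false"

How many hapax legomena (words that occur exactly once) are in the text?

10

Frequencies: every:3, ring:2, my:2, clean:2, return:2, hide:2, minute:1, seek:1, bad:1, after:1, so:1, soft:1, bridge:1, believe:1, paint:1, false:1
Hapax (freq=1): after, bad, believe, bridge, false, minute, paint, seek, so, soft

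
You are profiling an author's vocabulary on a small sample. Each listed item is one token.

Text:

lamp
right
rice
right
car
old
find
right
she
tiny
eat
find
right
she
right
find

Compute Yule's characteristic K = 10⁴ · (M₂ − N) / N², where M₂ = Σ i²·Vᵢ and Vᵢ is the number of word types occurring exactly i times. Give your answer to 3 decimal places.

1093.750

Frequencies: right:5, find:3, she:2, lamp:1, rice:1, car:1, old:1, tiny:1, eat:1
N = 16. Frequency spectrum: V_1=6, V_2=1, V_3=1, V_5=1
M₂ = 1²·6 + 2²·1 + 3²·1 + 5²·1 = 44
K = 10000 × (44 − 16) / 16² = 1093.750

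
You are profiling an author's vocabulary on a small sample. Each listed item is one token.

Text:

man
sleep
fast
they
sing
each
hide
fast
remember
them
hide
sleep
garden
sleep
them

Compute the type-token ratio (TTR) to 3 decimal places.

0.667

N = 15 tokens, V = 10 types.
TTR = V / N = 10 / 15 = 0.667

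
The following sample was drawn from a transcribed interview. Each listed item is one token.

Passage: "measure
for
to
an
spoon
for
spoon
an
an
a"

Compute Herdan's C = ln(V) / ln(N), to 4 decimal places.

N = 10, V = 6.
ln(V) = 1.791759, ln(N) = 2.302585
C = 1.791759 / 2.302585 = 0.7782

0.7782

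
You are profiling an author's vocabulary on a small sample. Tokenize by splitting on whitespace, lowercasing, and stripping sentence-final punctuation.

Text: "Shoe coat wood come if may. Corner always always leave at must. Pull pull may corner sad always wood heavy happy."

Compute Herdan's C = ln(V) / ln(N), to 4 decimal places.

N = 21, V = 15.
ln(V) = 2.708050, ln(N) = 3.044522
C = 2.708050 / 3.044522 = 0.8895

0.8895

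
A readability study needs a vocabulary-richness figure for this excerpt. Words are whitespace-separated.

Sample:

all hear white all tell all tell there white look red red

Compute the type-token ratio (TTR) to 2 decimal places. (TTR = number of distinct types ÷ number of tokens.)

N = 12 tokens, V = 7 types.
TTR = V / N = 7 / 12 = 0.58

0.58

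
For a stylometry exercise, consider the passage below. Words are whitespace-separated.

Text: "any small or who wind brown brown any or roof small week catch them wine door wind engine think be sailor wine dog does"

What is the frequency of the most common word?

Frequencies: any:2, small:2, or:2, wind:2, brown:2, wine:2, who:1, roof:1, week:1, catch:1, them:1, door:1, engine:1, think:1, be:1, sailor:1, dog:1, does:1
Most common: 'any' with frequency 2.

2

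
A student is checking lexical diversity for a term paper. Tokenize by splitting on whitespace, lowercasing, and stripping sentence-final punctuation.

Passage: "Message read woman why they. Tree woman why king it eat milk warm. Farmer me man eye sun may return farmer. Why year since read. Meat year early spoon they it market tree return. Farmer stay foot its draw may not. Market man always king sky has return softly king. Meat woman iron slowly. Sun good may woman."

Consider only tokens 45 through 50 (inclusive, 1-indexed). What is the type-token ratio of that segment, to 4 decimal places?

0.8333

Segment tokens 45–50: king, sky, has, return, softly, king
Segment N = 6, segment V = 5.
TTR = 5 / 6 = 0.8333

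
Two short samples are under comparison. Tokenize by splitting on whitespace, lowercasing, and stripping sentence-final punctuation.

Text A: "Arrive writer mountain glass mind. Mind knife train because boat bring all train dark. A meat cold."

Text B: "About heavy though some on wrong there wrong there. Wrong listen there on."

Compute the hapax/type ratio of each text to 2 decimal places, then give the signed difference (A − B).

A: hapax=13, V=15, ratio=0.87
B: hapax=5, V=8, ratio=0.63
Difference = 0.87 − 0.63 = 0.24

0.24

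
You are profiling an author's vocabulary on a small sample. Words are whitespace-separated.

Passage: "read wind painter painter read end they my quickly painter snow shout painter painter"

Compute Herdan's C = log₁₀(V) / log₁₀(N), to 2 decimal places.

N = 14, V = 9.
log₁₀(V) = 0.954243, log₁₀(N) = 1.146128
C = 0.954243 / 1.146128 = 0.83

0.83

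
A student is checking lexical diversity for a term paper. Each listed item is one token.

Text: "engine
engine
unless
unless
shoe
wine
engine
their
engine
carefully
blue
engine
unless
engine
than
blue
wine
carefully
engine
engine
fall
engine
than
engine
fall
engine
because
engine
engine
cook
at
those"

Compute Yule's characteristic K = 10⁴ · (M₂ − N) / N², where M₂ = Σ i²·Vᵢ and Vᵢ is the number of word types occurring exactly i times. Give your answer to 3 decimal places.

Frequencies: engine:13, unless:3, wine:2, carefully:2, blue:2, than:2, fall:2, shoe:1, their:1, because:1, cook:1, at:1, those:1
N = 32. Frequency spectrum: V_1=6, V_2=5, V_3=1, V_13=1
M₂ = 1²·6 + 2²·5 + 3²·1 + 13²·1 = 204
K = 10000 × (204 − 32) / 32² = 1679.688

1679.688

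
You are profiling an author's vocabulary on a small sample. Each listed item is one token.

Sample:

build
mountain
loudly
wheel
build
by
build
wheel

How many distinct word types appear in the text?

Distinct types: {build, by, loudly, mountain, wheel}
V = 5

5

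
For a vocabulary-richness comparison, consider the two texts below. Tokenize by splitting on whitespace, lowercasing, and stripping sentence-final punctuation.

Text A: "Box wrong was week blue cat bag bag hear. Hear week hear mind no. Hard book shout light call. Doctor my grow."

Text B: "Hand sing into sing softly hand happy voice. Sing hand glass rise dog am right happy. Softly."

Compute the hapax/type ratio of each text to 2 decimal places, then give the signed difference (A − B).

A: hapax=15, V=18, ratio=0.83
B: hapax=7, V=11, ratio=0.64
Difference = 0.83 − 0.64 = 0.19

0.19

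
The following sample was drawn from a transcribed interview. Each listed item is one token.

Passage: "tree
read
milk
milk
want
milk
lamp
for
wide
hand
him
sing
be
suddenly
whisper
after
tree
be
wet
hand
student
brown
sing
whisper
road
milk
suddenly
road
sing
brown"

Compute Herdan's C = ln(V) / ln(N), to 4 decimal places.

N = 30, V = 18.
ln(V) = 2.890372, ln(N) = 3.401197
C = 2.890372 / 3.401197 = 0.8498

0.8498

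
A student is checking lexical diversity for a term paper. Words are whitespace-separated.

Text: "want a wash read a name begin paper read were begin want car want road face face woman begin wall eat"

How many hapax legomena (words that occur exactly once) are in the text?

9

Frequencies: want:3, begin:3, a:2, read:2, face:2, wash:1, name:1, paper:1, were:1, car:1, road:1, woman:1, wall:1, eat:1
Hapax (freq=1): car, eat, name, paper, road, wall, wash, were, woman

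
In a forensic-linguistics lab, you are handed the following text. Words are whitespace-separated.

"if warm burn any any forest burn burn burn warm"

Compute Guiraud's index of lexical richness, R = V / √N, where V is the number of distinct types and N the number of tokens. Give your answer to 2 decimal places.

1.58

N = 10, V = 5.
√N = 3.162278
R = 5 / 3.162278 = 1.58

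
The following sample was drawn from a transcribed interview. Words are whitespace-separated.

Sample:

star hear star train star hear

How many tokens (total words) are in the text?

6

Tokens: star, hear, star, train, star, hear
N = 6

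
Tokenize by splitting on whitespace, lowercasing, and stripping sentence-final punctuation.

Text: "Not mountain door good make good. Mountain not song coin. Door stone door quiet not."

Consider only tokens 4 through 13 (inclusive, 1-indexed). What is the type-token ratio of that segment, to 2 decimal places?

0.80

Segment tokens 4–13: good, make, good, mountain, not, song, coin, door, stone, door
Segment N = 10, segment V = 8.
TTR = 8 / 10 = 0.80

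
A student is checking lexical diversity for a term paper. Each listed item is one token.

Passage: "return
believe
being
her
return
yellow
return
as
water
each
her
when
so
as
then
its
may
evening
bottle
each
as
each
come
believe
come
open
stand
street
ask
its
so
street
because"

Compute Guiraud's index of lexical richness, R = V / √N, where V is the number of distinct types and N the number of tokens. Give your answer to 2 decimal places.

3.66

N = 33, V = 21.
√N = 5.744563
R = 21 / 5.744563 = 3.66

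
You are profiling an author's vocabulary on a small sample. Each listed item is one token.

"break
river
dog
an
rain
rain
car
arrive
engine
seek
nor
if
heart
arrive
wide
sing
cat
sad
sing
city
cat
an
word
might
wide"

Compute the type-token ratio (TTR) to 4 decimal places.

N = 25 tokens, V = 19 types.
TTR = V / N = 19 / 25 = 0.7600

0.7600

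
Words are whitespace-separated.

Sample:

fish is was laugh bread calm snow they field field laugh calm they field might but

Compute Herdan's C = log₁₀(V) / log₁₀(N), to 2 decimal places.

N = 16, V = 11.
log₁₀(V) = 1.041393, log₁₀(N) = 1.204120
C = 1.041393 / 1.204120 = 0.86

0.86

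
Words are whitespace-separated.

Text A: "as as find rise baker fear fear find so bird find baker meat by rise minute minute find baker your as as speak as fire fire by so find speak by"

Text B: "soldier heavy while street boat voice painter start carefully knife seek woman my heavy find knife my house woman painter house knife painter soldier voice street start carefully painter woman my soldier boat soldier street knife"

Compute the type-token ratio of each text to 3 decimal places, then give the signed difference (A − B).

TTR(A) = 13/31 = 0.419
TTR(B) = 15/36 = 0.417
Difference = 0.419 − 0.417 = 0.002

0.002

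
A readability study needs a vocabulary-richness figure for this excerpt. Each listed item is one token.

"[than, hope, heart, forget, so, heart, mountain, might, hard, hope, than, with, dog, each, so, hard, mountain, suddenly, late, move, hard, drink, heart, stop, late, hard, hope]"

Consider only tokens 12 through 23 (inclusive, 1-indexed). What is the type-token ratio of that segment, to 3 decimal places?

0.917

Segment tokens 12–23: with, dog, each, so, hard, mountain, suddenly, late, move, hard, drink, heart
Segment N = 12, segment V = 11.
TTR = 11 / 12 = 0.917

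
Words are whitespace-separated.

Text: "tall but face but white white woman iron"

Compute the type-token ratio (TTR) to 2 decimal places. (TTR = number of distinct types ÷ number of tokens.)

N = 8 tokens, V = 6 types.
TTR = V / N = 6 / 8 = 0.75

0.75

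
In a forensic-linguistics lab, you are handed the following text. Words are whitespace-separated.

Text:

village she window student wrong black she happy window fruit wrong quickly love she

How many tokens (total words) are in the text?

Tokens: village, she, window, student, wrong, black, she, happy, window, fruit, wrong, quickly, love, she
N = 14

14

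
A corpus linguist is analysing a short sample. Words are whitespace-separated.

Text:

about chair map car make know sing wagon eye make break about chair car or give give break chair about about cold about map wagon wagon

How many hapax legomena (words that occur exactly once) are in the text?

5

Frequencies: about:5, chair:3, wagon:3, map:2, car:2, make:2, break:2, give:2, know:1, sing:1, eye:1, or:1, cold:1
Hapax (freq=1): cold, eye, know, or, sing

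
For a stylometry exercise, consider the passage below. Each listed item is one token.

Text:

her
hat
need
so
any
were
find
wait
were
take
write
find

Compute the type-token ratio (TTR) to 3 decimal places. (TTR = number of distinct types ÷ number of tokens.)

N = 12 tokens, V = 10 types.
TTR = V / N = 10 / 12 = 0.833

0.833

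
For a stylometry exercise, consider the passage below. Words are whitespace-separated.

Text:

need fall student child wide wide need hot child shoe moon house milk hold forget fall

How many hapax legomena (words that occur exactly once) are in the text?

8

Frequencies: need:2, fall:2, child:2, wide:2, student:1, hot:1, shoe:1, moon:1, house:1, milk:1, hold:1, forget:1
Hapax (freq=1): forget, hold, hot, house, milk, moon, shoe, student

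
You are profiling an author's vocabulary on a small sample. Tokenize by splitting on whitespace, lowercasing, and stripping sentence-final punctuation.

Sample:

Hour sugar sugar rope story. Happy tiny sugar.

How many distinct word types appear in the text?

Distinct types: {happy, hour, rope, story, sugar, tiny}
V = 6

6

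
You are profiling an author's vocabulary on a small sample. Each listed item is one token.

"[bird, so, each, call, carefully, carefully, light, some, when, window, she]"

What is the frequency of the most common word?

2

Frequencies: carefully:2, bird:1, so:1, each:1, call:1, light:1, some:1, when:1, window:1, she:1
Most common: 'carefully' with frequency 2.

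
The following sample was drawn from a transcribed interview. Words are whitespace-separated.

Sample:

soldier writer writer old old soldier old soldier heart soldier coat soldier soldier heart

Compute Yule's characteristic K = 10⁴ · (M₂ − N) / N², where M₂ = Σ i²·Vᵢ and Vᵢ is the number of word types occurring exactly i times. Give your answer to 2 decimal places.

Frequencies: soldier:6, old:3, writer:2, heart:2, coat:1
N = 14. Frequency spectrum: V_1=1, V_2=2, V_3=1, V_6=1
M₂ = 1²·1 + 2²·2 + 3²·1 + 6²·1 = 54
K = 10000 × (54 − 14) / 14² = 2040.82

2040.82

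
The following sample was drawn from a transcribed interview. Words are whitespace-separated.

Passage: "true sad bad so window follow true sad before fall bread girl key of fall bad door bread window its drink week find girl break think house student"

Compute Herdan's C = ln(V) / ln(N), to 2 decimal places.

0.91

N = 28, V = 21.
ln(V) = 3.044522, ln(N) = 3.332205
C = 3.044522 / 3.332205 = 0.91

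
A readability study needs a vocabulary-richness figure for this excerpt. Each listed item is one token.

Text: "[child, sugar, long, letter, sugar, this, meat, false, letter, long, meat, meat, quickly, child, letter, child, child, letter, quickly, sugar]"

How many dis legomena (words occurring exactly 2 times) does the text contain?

Frequencies: child:4, letter:4, sugar:3, meat:3, long:2, quickly:2, this:1, false:1
Words with frequency 2: long, quickly

2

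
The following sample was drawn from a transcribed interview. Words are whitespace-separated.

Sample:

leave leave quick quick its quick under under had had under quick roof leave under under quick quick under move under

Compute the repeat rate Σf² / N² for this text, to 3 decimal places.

0.229

Frequencies: under:7, quick:6, leave:3, had:2, its:1, roof:1, move:1
Σf² = 101; N² = 441
Repeat rate = 101 / 441 = 0.229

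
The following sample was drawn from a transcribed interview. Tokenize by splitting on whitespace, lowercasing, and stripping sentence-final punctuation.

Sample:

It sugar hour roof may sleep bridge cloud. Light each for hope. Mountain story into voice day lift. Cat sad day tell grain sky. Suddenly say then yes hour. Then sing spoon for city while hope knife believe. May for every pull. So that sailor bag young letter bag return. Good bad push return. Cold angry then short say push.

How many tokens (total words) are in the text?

60

Tokens: it, sugar, hour, roof, may, sleep, bridge, cloud, light, each, for, hope, mountain, story, into, voice, day, lift, cat, sad, day, tell, grain, sky, suddenly, say, then, yes, hour, then, sing, spoon, for, city, while, hope, knife, believe, may, for, every, pull, so, that, sailor, bag, young, letter, bag, return, good, bad, push, return, cold, angry, then, short, say, push
N = 60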